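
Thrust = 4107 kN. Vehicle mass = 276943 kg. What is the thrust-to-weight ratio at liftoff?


TWR = 4107000 / (276943 * 9.81) = 1.51

1.51


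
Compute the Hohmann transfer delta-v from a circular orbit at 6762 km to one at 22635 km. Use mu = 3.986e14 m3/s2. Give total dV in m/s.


V1 = sqrt(mu/r1) = 7677.7 m/s
dV1 = V1*(sqrt(2*r2/(r1+r2)) - 1) = 1849.93 m/s
V2 = sqrt(mu/r2) = 4196.41 m/s
dV2 = V2*(1 - sqrt(2*r1/(r1+r2))) = 1350.12 m/s
Total dV = 3200 m/s

3200 m/s


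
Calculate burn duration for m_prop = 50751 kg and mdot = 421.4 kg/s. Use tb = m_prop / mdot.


tb = 50751 / 421.4 = 120.4 s

120.4 s


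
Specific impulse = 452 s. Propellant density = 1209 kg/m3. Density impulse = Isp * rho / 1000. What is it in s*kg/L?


rho*Isp = 452 * 1209 / 1000 = 546 s*kg/L

546 s*kg/L


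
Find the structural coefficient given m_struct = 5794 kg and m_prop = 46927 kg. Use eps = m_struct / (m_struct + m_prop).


eps = 5794 / (5794 + 46927) = 0.1099

0.1099


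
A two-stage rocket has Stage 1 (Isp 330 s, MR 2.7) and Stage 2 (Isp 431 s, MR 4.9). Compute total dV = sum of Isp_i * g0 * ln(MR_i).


dV1 = 330 * 9.81 * ln(2.7) = 3215.5 m/s
dV2 = 431 * 9.81 * ln(4.9) = 6719.5 m/s
Total dV = 3215.5 + 6719.5 = 9935.0 m/s ~ 9935 m/s

9935 m/s


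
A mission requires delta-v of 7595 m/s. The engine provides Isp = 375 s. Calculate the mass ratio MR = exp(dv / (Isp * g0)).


Ve = 375 * 9.81 = 3678.75 m/s
MR = exp(7595 / 3678.75) = 7.882

7.882


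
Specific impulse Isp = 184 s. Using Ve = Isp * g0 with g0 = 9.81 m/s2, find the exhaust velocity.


Ve = Isp * g0 = 184 * 9.81 = 1805.0 m/s

1805.0 m/s


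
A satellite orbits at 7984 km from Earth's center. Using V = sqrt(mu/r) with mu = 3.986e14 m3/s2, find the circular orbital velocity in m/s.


V = sqrt(3.986e14 / 7984000) = 7066 m/s

7066 m/s


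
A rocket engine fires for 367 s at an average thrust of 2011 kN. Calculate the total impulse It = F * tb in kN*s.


It = 2011 * 367 = 738037 kN*s

738037 kN*s


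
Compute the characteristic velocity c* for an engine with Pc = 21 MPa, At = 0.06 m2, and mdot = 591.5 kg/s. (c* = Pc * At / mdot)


c* = 21e6 * 0.06 / 591.5 = 2130 m/s

2130 m/s


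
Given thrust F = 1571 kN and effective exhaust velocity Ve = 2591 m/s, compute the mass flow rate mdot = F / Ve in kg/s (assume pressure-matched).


mdot = F / Ve = 1571000 / 2591 = 606.3 kg/s

606.3 kg/s


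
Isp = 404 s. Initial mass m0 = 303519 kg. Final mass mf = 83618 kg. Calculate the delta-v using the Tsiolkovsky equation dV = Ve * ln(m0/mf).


Ve = 404 * 9.81 = 3963.24 m/s
dV = 3963.24 * ln(303519/83618) = 5109 m/s

5109 m/s


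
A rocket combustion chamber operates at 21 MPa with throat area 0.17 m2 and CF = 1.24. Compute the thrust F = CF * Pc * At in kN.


F = 1.24 * 21e6 * 0.17 = 4.4268e+06 N = 4426.8 kN

4426.8 kN


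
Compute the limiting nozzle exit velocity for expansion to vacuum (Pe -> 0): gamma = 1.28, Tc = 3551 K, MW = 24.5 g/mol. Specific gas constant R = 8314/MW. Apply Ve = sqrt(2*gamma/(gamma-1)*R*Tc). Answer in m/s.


R = 8314 / 24.5 = 339.35 J/(kg.K)
Ve = sqrt(2 * 1.28 / (1.28 - 1) * 339.35 * 3551) = 3319 m/s

3319 m/s


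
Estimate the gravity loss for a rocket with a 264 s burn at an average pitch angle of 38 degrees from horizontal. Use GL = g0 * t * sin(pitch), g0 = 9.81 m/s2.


GL = 9.81 * 264 * sin(38 deg) = 1594 m/s

1594 m/s


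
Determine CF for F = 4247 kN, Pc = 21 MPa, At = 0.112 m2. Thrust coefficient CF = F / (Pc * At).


CF = 4247000 / (21e6 * 0.112) = 1.81

1.81


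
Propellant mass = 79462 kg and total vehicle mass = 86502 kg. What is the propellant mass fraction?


PMF = 79462 / 86502 = 0.919

0.919


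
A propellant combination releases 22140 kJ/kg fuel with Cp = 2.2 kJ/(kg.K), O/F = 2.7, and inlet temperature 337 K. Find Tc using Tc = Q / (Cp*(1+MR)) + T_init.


Tc = 22140 / (2.2 * (1 + 2.7)) + 337 = 3057 K

3057 K


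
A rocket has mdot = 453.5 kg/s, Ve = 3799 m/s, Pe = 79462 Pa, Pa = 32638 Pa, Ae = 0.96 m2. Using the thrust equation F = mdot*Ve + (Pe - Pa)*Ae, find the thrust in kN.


F = 453.5 * 3799 + (79462 - 32638) * 0.96 = 1.7678e+06 N = 1767.8 kN

1767.8 kN


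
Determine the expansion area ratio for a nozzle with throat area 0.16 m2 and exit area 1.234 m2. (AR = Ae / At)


AR = 1.234 / 0.16 = 7.7

7.7


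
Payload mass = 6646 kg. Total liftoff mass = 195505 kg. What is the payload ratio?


PR = 6646 / 195505 = 0.034

0.034


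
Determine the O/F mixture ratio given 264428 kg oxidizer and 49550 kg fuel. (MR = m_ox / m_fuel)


MR = 264428 / 49550 = 5.34

5.34


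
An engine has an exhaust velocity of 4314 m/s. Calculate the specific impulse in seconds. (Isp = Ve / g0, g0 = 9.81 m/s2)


Isp = Ve / g0 = 4314 / 9.81 = 439.8 s

439.8 s


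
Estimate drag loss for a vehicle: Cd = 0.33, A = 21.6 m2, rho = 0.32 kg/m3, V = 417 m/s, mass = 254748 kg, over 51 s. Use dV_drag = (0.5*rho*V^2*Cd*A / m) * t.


D = 0.5 * 0.32 * 417^2 * 0.33 * 21.6 = 198316.93 N
a = 198316.93 / 254748 = 0.7785 m/s2
dV = 0.7785 * 51 = 39.7 m/s

39.7 m/s


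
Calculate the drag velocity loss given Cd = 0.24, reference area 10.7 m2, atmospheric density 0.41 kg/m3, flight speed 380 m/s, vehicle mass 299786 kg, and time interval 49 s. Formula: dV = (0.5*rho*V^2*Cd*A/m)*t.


D = 0.5 * 0.41 * 380^2 * 0.24 * 10.7 = 76017.94 N
a = 76017.94 / 299786 = 0.2536 m/s2
dV = 0.2536 * 49 = 12.4 m/s

12.4 m/s


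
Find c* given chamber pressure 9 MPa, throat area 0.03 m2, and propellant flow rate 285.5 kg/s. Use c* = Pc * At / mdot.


c* = 9e6 * 0.03 / 285.5 = 946 m/s

946 m/s


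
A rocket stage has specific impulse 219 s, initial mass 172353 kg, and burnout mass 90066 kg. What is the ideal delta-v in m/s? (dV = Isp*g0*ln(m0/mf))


Ve = 219 * 9.81 = 2148.39 m/s
dV = 2148.39 * ln(172353/90066) = 1394 m/s

1394 m/s


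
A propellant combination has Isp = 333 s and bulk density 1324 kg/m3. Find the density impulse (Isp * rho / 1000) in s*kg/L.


rho*Isp = 333 * 1324 / 1000 = 441 s*kg/L

441 s*kg/L


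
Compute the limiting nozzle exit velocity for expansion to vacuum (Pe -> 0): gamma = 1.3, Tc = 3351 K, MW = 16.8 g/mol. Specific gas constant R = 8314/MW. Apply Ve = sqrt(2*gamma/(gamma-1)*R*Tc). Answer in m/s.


R = 8314 / 16.8 = 494.88 J/(kg.K)
Ve = sqrt(2 * 1.3 / (1.3 - 1) * 494.88 * 3351) = 3791 m/s

3791 m/s


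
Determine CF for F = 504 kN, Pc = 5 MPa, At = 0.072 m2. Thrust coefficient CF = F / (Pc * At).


CF = 504000 / (5e6 * 0.072) = 1.4

1.4


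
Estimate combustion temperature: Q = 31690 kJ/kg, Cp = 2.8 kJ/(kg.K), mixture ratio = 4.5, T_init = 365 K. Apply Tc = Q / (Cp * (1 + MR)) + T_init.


Tc = 31690 / (2.8 * (1 + 4.5)) + 365 = 2423 K

2423 K


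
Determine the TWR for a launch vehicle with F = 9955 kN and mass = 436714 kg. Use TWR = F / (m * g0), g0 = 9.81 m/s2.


TWR = 9955000 / (436714 * 9.81) = 2.32

2.32


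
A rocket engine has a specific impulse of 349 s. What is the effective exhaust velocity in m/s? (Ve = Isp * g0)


Ve = Isp * g0 = 349 * 9.81 = 3423.7 m/s

3423.7 m/s


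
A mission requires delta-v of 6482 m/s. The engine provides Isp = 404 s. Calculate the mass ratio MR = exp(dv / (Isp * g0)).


Ve = 404 * 9.81 = 3963.24 m/s
MR = exp(6482 / 3963.24) = 5.132

5.132


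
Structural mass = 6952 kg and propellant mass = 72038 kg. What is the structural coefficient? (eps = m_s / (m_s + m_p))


eps = 6952 / (6952 + 72038) = 0.088

0.088


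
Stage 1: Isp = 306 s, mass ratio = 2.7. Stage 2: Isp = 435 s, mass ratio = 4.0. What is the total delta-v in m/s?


dV1 = 306 * 9.81 * ln(2.7) = 2981.6 m/s
dV2 = 435 * 9.81 * ln(4.0) = 5915.8 m/s
Total dV = 2981.6 + 5915.8 = 8897.4 m/s ~ 8897 m/s

8897 m/s


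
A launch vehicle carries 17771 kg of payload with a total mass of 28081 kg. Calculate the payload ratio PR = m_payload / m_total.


PR = 17771 / 28081 = 0.6328

0.6328


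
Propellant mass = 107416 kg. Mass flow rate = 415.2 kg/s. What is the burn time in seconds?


tb = 107416 / 415.2 = 258.7 s

258.7 s


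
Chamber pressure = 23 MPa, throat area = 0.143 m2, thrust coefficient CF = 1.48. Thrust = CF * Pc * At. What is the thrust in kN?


F = 1.48 * 23e6 * 0.143 = 4.8677e+06 N = 4867.7 kN

4867.7 kN


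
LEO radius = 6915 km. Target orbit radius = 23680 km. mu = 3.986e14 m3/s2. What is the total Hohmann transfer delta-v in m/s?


V1 = sqrt(mu/r1) = 7592.29 m/s
dV1 = V1*(sqrt(2*r2/(r1+r2)) - 1) = 1853.83 m/s
V2 = sqrt(mu/r2) = 4102.78 m/s
dV2 = V2*(1 - sqrt(2*r1/(r1+r2))) = 1344.34 m/s
Total dV = 3198 m/s

3198 m/s


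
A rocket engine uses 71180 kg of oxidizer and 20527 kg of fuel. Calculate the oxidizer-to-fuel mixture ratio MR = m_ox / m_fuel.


MR = 71180 / 20527 = 3.47

3.47


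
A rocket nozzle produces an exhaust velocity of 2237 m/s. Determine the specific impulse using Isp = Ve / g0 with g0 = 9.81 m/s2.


Isp = Ve / g0 = 2237 / 9.81 = 228.0 s

228.0 s


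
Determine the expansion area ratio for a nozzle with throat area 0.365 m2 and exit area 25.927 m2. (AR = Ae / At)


AR = 25.927 / 0.365 = 71.0

71.0


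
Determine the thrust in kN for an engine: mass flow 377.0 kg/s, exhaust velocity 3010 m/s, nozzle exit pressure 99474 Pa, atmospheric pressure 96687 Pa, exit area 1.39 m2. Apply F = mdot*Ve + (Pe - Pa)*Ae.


F = 377.0 * 3010 + (99474 - 96687) * 1.39 = 1.1386e+06 N = 1138.6 kN

1138.6 kN


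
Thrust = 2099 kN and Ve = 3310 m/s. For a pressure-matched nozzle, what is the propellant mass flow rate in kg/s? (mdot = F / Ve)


mdot = F / Ve = 2099000 / 3310 = 634.1 kg/s

634.1 kg/s


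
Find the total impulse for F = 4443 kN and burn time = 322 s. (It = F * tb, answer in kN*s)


It = 4443 * 322 = 1430646 kN*s

1430646 kN*s


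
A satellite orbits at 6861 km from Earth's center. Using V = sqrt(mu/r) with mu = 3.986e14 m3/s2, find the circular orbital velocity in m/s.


V = sqrt(3.986e14 / 6861000) = 7622 m/s

7622 m/s


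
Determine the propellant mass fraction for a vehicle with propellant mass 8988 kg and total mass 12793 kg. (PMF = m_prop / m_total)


PMF = 8988 / 12793 = 0.703

0.703


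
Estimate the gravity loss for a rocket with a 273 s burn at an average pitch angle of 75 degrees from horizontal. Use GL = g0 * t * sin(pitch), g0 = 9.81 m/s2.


GL = 9.81 * 273 * sin(75 deg) = 2587 m/s

2587 m/s


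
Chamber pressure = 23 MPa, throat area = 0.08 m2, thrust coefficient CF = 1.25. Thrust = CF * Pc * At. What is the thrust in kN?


F = 1.25 * 23e6 * 0.08 = 2.3000e+06 N = 2300.0 kN

2300.0 kN


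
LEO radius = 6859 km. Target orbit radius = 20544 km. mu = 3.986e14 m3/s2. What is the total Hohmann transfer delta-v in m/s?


V1 = sqrt(mu/r1) = 7623.22 m/s
dV1 = V1*(sqrt(2*r2/(r1+r2)) - 1) = 1711.4 m/s
V2 = sqrt(mu/r2) = 4404.8 m/s
dV2 = V2*(1 - sqrt(2*r1/(r1+r2))) = 1288.26 m/s
Total dV = 3000 m/s

3000 m/s


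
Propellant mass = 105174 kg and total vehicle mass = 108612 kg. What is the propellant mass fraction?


PMF = 105174 / 108612 = 0.968

0.968


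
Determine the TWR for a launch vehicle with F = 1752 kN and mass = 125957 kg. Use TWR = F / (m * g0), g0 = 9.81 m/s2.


TWR = 1752000 / (125957 * 9.81) = 1.42

1.42


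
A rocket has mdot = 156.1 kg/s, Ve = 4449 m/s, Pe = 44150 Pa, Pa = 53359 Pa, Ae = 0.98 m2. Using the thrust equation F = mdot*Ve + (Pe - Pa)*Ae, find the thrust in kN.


F = 156.1 * 4449 + (44150 - 53359) * 0.98 = 685464.0 N = 685.5 kN

685.5 kN


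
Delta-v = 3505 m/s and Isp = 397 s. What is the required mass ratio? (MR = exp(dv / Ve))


Ve = 397 * 9.81 = 3894.57 m/s
MR = exp(3505 / 3894.57) = 2.46

2.46


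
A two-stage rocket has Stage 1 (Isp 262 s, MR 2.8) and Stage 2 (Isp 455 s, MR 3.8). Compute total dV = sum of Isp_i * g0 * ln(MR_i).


dV1 = 262 * 9.81 * ln(2.8) = 2646.3 m/s
dV2 = 455 * 9.81 * ln(3.8) = 5958.8 m/s
Total dV = 2646.3 + 5958.8 = 8605.1 m/s ~ 8605 m/s

8605 m/s


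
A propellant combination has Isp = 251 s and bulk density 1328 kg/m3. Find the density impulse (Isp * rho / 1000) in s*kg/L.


rho*Isp = 251 * 1328 / 1000 = 333 s*kg/L

333 s*kg/L


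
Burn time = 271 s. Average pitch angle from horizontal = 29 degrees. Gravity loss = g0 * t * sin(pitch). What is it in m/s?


GL = 9.81 * 271 * sin(29 deg) = 1289 m/s

1289 m/s


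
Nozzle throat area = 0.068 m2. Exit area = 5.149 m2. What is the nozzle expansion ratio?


AR = 5.149 / 0.068 = 75.7

75.7


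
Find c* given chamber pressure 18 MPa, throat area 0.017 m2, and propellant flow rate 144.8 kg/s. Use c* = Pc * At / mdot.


c* = 18e6 * 0.017 / 144.8 = 2113 m/s

2113 m/s


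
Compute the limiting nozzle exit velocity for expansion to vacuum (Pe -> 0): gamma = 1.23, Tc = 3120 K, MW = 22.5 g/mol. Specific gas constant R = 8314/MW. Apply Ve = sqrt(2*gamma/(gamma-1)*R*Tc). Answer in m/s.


R = 8314 / 22.5 = 369.51 J/(kg.K)
Ve = sqrt(2 * 1.23 / (1.23 - 1) * 369.51 * 3120) = 3512 m/s

3512 m/s


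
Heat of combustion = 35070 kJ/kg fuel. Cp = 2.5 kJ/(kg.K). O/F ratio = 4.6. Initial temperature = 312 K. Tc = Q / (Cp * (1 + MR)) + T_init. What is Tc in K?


Tc = 35070 / (2.5 * (1 + 4.6)) + 312 = 2817 K

2817 K


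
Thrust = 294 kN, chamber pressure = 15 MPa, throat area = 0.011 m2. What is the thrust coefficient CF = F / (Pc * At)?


CF = 294000 / (15e6 * 0.011) = 1.78

1.78


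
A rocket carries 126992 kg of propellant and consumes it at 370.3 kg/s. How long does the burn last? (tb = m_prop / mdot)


tb = 126992 / 370.3 = 342.9 s

342.9 s


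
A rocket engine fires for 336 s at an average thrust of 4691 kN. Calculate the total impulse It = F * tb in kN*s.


It = 4691 * 336 = 1576176 kN*s

1576176 kN*s


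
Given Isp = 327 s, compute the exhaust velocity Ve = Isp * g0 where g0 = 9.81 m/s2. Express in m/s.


Ve = Isp * g0 = 327 * 9.81 = 3207.9 m/s

3207.9 m/s


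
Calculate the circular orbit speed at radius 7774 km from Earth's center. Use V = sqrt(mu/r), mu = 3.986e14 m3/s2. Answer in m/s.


V = sqrt(3.986e14 / 7774000) = 7161 m/s

7161 m/s


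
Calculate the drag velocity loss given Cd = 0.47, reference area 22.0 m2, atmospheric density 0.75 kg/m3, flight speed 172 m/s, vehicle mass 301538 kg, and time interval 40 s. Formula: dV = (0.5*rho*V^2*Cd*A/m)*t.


D = 0.5 * 0.75 * 172^2 * 0.47 * 22.0 = 114711.96 N
a = 114711.96 / 301538 = 0.3804 m/s2
dV = 0.3804 * 40 = 15.2 m/s

15.2 m/s


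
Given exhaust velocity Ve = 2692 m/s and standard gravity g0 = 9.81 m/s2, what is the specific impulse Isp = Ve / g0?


Isp = Ve / g0 = 2692 / 9.81 = 274.4 s

274.4 s


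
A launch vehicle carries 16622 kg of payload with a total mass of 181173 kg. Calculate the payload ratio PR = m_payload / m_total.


PR = 16622 / 181173 = 0.0917

0.0917


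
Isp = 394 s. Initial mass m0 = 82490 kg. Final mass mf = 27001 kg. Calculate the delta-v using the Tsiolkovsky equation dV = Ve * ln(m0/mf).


Ve = 394 * 9.81 = 3865.14 m/s
dV = 3865.14 * ln(82490/27001) = 4317 m/s

4317 m/s


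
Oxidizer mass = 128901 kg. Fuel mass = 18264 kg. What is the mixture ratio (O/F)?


MR = 128901 / 18264 = 7.06

7.06


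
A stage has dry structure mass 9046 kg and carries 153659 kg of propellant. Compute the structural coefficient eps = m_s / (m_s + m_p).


eps = 9046 / (9046 + 153659) = 0.0556

0.0556


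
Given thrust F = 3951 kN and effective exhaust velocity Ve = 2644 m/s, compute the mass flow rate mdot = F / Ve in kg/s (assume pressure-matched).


mdot = F / Ve = 3951000 / 2644 = 1494.3 kg/s

1494.3 kg/s


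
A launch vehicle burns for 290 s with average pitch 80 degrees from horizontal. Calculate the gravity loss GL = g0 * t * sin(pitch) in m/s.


GL = 9.81 * 290 * sin(80 deg) = 2802 m/s

2802 m/s


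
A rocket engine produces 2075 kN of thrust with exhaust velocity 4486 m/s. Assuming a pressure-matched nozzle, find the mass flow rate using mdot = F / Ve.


mdot = F / Ve = 2075000 / 4486 = 462.6 kg/s

462.6 kg/s


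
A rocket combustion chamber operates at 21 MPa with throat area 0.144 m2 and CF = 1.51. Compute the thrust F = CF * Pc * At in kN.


F = 1.51 * 21e6 * 0.144 = 4.5662e+06 N = 4566.2 kN

4566.2 kN


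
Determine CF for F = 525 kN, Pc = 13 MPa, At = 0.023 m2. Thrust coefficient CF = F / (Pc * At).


CF = 525000 / (13e6 * 0.023) = 1.76

1.76


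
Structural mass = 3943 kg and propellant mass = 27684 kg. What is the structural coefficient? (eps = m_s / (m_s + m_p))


eps = 3943 / (3943 + 27684) = 0.1247

0.1247


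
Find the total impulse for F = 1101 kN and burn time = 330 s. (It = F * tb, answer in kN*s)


It = 1101 * 330 = 363330 kN*s

363330 kN*s


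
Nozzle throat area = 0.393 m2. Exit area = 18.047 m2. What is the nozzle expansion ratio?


AR = 18.047 / 0.393 = 45.9

45.9


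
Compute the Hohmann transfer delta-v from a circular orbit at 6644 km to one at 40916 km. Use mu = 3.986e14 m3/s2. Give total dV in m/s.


V1 = sqrt(mu/r1) = 7745.58 m/s
dV1 = V1*(sqrt(2*r2/(r1+r2)) - 1) = 2414.44 m/s
V2 = sqrt(mu/r2) = 3121.2 m/s
dV2 = V2*(1 - sqrt(2*r1/(r1+r2))) = 1471.4 m/s
Total dV = 3886 m/s

3886 m/s


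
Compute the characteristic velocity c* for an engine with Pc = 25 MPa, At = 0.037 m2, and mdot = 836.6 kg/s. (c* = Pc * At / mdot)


c* = 25e6 * 0.037 / 836.6 = 1106 m/s

1106 m/s


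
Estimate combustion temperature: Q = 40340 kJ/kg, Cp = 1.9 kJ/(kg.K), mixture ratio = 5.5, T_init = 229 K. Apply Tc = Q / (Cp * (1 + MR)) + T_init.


Tc = 40340 / (1.9 * (1 + 5.5)) + 229 = 3495 K

3495 K


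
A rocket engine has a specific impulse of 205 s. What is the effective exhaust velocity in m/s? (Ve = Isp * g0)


Ve = Isp * g0 = 205 * 9.81 = 2011.1 m/s

2011.1 m/s


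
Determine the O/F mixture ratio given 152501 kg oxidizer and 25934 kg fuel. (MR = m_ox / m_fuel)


MR = 152501 / 25934 = 5.88

5.88


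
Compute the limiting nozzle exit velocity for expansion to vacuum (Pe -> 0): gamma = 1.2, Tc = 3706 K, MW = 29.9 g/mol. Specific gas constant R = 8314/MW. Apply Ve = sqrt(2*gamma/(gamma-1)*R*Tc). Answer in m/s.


R = 8314 / 29.9 = 278.06 J/(kg.K)
Ve = sqrt(2 * 1.2 / (1.2 - 1) * 278.06 * 3706) = 3517 m/s

3517 m/s


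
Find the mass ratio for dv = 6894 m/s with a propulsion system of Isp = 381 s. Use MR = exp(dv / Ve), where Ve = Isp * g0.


Ve = 381 * 9.81 = 3737.61 m/s
MR = exp(6894 / 3737.61) = 6.325

6.325


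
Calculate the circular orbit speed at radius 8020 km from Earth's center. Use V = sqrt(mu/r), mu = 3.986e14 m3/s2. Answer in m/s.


V = sqrt(3.986e14 / 8020000) = 7050 m/s

7050 m/s


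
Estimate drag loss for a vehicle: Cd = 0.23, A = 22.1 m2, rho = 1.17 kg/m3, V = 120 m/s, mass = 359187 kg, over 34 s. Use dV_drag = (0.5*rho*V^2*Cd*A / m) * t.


D = 0.5 * 1.17 * 120^2 * 0.23 * 22.1 = 42819.19 N
a = 42819.19 / 359187 = 0.1192 m/s2
dV = 0.1192 * 34 = 4.1 m/s

4.1 m/s


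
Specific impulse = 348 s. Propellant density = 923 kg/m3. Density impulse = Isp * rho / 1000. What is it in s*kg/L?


rho*Isp = 348 * 923 / 1000 = 321 s*kg/L

321 s*kg/L


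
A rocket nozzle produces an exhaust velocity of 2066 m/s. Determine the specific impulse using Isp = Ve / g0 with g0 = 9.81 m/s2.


Isp = Ve / g0 = 2066 / 9.81 = 210.6 s

210.6 s


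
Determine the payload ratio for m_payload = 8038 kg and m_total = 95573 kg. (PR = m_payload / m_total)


PR = 8038 / 95573 = 0.0841

0.0841


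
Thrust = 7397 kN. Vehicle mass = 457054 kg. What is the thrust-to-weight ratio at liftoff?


TWR = 7397000 / (457054 * 9.81) = 1.65

1.65


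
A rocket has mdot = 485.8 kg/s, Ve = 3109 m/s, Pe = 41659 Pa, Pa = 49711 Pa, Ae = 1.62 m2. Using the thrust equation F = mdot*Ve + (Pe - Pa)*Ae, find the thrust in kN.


F = 485.8 * 3109 + (41659 - 49711) * 1.62 = 1.4973e+06 N = 1497.3 kN

1497.3 kN


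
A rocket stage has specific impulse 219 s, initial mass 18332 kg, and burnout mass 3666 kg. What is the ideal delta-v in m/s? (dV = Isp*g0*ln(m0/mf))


Ve = 219 * 9.81 = 2148.39 m/s
dV = 2148.39 * ln(18332/3666) = 3458 m/s

3458 m/s


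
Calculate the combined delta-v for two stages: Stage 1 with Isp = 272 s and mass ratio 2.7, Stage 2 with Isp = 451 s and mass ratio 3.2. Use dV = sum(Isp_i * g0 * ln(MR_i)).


dV1 = 272 * 9.81 * ln(2.7) = 2650.3 m/s
dV2 = 451 * 9.81 * ln(3.2) = 5146.1 m/s
Total dV = 2650.3 + 5146.1 = 7796.4 m/s ~ 7796 m/s

7796 m/s


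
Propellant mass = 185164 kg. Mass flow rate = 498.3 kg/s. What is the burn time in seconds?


tb = 185164 / 498.3 = 371.6 s

371.6 s


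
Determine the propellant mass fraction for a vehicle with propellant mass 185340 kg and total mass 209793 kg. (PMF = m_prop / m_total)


PMF = 185340 / 209793 = 0.883

0.883


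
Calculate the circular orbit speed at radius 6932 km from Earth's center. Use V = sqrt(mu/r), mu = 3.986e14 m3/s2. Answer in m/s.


V = sqrt(3.986e14 / 6932000) = 7583 m/s

7583 m/s


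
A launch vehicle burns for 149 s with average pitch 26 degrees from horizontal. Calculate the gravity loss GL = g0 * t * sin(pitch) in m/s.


GL = 9.81 * 149 * sin(26 deg) = 641 m/s

641 m/s


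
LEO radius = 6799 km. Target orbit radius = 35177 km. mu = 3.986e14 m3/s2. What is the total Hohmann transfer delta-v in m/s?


V1 = sqrt(mu/r1) = 7656.78 m/s
dV1 = V1*(sqrt(2*r2/(r1+r2)) - 1) = 2255.88 m/s
V2 = sqrt(mu/r2) = 3366.19 m/s
dV2 = V2*(1 - sqrt(2*r1/(r1+r2))) = 1450.28 m/s
Total dV = 3706 m/s

3706 m/s


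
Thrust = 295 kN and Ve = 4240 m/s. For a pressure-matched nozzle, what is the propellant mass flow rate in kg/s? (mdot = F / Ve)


mdot = F / Ve = 295000 / 4240 = 69.6 kg/s

69.6 kg/s


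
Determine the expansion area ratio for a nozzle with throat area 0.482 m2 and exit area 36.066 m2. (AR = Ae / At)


AR = 36.066 / 0.482 = 74.8

74.8


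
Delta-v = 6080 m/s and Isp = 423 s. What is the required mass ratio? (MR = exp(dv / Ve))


Ve = 423 * 9.81 = 4149.63 m/s
MR = exp(6080 / 4149.63) = 4.328

4.328


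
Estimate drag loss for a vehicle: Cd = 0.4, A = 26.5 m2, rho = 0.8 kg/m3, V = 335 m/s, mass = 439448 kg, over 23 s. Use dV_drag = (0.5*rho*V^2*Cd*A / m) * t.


D = 0.5 * 0.8 * 335^2 * 0.4 * 26.5 = 475834.0 N
a = 475834.0 / 439448 = 1.0828 m/s2
dV = 1.0828 * 23 = 24.9 m/s

24.9 m/s


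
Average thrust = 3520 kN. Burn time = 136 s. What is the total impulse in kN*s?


It = 3520 * 136 = 478720 kN*s

478720 kN*s


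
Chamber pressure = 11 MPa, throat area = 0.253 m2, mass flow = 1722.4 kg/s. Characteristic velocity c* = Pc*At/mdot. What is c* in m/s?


c* = 11e6 * 0.253 / 1722.4 = 1616 m/s

1616 m/s


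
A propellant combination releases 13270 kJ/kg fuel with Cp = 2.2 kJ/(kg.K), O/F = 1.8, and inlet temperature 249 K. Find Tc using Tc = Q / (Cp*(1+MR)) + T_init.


Tc = 13270 / (2.2 * (1 + 1.8)) + 249 = 2403 K

2403 K


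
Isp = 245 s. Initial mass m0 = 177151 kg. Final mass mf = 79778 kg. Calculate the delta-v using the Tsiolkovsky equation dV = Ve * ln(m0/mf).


Ve = 245 * 9.81 = 2403.45 m/s
dV = 2403.45 * ln(177151/79778) = 1917 m/s

1917 m/s


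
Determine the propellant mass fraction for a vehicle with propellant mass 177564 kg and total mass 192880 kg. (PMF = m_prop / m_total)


PMF = 177564 / 192880 = 0.921

0.921


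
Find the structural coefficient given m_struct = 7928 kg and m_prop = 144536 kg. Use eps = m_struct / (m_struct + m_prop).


eps = 7928 / (7928 + 144536) = 0.052

0.052


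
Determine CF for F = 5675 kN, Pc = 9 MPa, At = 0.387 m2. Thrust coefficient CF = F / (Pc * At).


CF = 5675000 / (9e6 * 0.387) = 1.63

1.63


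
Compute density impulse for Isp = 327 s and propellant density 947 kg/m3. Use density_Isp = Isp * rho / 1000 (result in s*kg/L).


rho*Isp = 327 * 947 / 1000 = 310 s*kg/L

310 s*kg/L


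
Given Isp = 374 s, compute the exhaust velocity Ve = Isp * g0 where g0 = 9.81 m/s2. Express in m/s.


Ve = Isp * g0 = 374 * 9.81 = 3668.9 m/s

3668.9 m/s


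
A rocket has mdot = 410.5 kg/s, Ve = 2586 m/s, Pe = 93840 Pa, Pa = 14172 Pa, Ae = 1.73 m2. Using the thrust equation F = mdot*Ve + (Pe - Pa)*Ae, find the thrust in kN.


F = 410.5 * 2586 + (93840 - 14172) * 1.73 = 1.1994e+06 N = 1199.4 kN

1199.4 kN


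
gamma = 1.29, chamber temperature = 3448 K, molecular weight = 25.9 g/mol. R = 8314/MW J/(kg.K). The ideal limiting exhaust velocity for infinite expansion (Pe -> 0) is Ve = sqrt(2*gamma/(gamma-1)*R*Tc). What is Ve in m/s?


R = 8314 / 25.9 = 321.0 J/(kg.K)
Ve = sqrt(2 * 1.29 / (1.29 - 1) * 321.0 * 3448) = 3138 m/s

3138 m/s


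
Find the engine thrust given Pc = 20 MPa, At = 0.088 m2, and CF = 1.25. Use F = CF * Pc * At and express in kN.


F = 1.25 * 20e6 * 0.088 = 2.2000e+06 N = 2200.0 kN

2200.0 kN


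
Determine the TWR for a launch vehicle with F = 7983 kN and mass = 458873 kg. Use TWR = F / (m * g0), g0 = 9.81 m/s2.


TWR = 7983000 / (458873 * 9.81) = 1.77

1.77


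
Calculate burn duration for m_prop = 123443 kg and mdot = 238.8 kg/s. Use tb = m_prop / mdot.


tb = 123443 / 238.8 = 516.9 s

516.9 s


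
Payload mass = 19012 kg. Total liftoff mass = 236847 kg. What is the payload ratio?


PR = 19012 / 236847 = 0.0803

0.0803


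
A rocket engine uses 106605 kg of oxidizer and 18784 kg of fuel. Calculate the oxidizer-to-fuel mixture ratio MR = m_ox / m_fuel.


MR = 106605 / 18784 = 5.68

5.68


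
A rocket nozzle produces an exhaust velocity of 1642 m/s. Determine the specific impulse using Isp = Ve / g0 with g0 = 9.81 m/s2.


Isp = Ve / g0 = 1642 / 9.81 = 167.4 s

167.4 s


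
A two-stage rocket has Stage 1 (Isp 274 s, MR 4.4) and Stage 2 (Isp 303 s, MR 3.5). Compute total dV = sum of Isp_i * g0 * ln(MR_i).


dV1 = 274 * 9.81 * ln(4.4) = 3982.5 m/s
dV2 = 303 * 9.81 * ln(3.5) = 3723.8 m/s
Total dV = 3982.5 + 3723.8 = 7706.3 m/s ~ 7706 m/s

7706 m/s


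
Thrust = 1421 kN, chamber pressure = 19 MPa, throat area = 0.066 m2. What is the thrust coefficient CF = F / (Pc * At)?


CF = 1421000 / (19e6 * 0.066) = 1.13

1.13


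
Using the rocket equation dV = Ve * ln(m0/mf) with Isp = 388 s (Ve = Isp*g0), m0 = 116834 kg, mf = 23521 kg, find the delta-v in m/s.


Ve = 388 * 9.81 = 3806.28 m/s
dV = 3806.28 * ln(116834/23521) = 6101 m/s

6101 m/s


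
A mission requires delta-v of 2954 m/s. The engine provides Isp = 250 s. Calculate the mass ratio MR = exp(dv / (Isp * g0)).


Ve = 250 * 9.81 = 2452.5 m/s
MR = exp(2954 / 2452.5) = 3.335

3.335


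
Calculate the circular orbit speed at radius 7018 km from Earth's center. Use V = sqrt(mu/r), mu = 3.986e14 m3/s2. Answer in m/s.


V = sqrt(3.986e14 / 7018000) = 7536 m/s

7536 m/s


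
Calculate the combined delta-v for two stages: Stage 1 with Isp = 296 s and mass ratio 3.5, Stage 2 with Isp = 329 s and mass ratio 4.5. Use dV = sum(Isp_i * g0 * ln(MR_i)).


dV1 = 296 * 9.81 * ln(3.5) = 3637.7 m/s
dV2 = 329 * 9.81 * ln(4.5) = 4854.4 m/s
Total dV = 3637.7 + 4854.4 = 8492.1 m/s ~ 8492 m/s

8492 m/s


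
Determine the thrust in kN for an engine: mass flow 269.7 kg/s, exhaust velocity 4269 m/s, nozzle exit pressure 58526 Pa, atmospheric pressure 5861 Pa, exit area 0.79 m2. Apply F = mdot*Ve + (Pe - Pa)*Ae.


F = 269.7 * 4269 + (58526 - 5861) * 0.79 = 1.1930e+06 N = 1193.0 kN

1193.0 kN


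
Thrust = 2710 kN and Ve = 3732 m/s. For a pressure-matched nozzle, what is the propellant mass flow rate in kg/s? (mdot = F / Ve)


mdot = F / Ve = 2710000 / 3732 = 726.2 kg/s

726.2 kg/s


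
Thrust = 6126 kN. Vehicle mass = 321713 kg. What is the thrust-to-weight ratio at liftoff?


TWR = 6126000 / (321713 * 9.81) = 1.94

1.94


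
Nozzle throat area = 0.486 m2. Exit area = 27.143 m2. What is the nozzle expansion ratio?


AR = 27.143 / 0.486 = 55.8

55.8


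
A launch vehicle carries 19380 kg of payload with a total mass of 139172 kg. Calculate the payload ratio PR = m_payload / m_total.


PR = 19380 / 139172 = 0.1393

0.1393


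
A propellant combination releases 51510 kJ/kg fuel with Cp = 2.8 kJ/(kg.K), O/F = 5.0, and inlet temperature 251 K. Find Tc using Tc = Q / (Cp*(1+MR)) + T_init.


Tc = 51510 / (2.8 * (1 + 5.0)) + 251 = 3317 K

3317 K


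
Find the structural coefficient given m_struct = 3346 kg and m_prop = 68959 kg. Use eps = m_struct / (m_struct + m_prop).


eps = 3346 / (3346 + 68959) = 0.0463

0.0463


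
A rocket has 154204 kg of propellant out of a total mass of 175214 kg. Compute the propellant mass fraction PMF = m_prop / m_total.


PMF = 154204 / 175214 = 0.88

0.88


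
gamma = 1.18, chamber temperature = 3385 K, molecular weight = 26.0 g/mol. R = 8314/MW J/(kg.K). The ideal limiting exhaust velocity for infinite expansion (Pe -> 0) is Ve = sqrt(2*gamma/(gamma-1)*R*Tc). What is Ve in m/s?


R = 8314 / 26.0 = 319.77 J/(kg.K)
Ve = sqrt(2 * 1.18 / (1.18 - 1) * 319.77 * 3385) = 3767 m/s

3767 m/s


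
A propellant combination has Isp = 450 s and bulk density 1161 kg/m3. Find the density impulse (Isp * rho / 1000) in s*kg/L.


rho*Isp = 450 * 1161 / 1000 = 522 s*kg/L

522 s*kg/L


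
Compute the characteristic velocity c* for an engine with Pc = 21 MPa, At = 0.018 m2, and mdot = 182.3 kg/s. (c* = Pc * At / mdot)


c* = 21e6 * 0.018 / 182.3 = 2074 m/s

2074 m/s


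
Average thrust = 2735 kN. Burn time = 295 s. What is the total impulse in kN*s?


It = 2735 * 295 = 806825 kN*s

806825 kN*s


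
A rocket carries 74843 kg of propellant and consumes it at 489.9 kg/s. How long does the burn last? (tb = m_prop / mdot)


tb = 74843 / 489.9 = 152.8 s

152.8 s


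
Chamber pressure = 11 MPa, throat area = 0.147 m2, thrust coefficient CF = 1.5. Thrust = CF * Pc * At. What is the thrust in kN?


F = 1.5 * 11e6 * 0.147 = 2.4255e+06 N = 2425.5 kN

2425.5 kN


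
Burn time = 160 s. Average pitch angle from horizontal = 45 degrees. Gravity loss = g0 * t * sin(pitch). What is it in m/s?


GL = 9.81 * 160 * sin(45 deg) = 1110 m/s

1110 m/s


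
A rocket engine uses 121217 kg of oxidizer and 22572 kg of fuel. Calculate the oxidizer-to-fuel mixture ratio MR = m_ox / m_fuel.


MR = 121217 / 22572 = 5.37

5.37


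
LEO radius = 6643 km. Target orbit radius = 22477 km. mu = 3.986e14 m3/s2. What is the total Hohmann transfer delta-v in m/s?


V1 = sqrt(mu/r1) = 7746.16 m/s
dV1 = V1*(sqrt(2*r2/(r1+r2)) - 1) = 1878.27 m/s
V2 = sqrt(mu/r2) = 4211.14 m/s
dV2 = V2*(1 - sqrt(2*r1/(r1+r2))) = 1366.67 m/s
Total dV = 3245 m/s

3245 m/s


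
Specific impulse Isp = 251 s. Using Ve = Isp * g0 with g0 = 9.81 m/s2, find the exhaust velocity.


Ve = Isp * g0 = 251 * 9.81 = 2462.3 m/s

2462.3 m/s


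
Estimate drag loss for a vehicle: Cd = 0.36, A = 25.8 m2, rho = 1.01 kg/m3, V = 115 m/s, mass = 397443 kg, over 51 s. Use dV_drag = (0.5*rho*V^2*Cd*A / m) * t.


D = 0.5 * 1.01 * 115^2 * 0.36 * 25.8 = 62031.07 N
a = 62031.07 / 397443 = 0.1561 m/s2
dV = 0.1561 * 51 = 8.0 m/s

8.0 m/s


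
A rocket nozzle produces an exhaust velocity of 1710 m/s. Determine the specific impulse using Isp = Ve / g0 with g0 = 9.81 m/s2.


Isp = Ve / g0 = 1710 / 9.81 = 174.3 s

174.3 s


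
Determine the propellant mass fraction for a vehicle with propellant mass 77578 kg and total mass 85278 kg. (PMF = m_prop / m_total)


PMF = 77578 / 85278 = 0.91

0.91


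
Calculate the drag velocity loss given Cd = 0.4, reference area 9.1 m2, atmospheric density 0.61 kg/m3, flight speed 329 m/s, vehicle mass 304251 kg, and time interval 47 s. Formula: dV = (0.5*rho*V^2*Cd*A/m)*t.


D = 0.5 * 0.61 * 329^2 * 0.4 * 9.1 = 120169.16 N
a = 120169.16 / 304251 = 0.395 m/s2
dV = 0.395 * 47 = 18.6 m/s

18.6 m/s


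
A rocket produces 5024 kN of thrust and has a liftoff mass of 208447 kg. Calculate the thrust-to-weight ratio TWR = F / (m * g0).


TWR = 5024000 / (208447 * 9.81) = 2.46

2.46


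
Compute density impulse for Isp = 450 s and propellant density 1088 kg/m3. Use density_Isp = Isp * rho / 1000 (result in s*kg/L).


rho*Isp = 450 * 1088 / 1000 = 490 s*kg/L

490 s*kg/L


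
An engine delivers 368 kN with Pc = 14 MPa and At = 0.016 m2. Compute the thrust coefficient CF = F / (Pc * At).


CF = 368000 / (14e6 * 0.016) = 1.64

1.64


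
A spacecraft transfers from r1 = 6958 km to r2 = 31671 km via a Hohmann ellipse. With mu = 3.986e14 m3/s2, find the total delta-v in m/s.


V1 = sqrt(mu/r1) = 7568.79 m/s
dV1 = V1*(sqrt(2*r2/(r1+r2)) - 1) = 2123.26 m/s
V2 = sqrt(mu/r2) = 3547.63 m/s
dV2 = V2*(1 - sqrt(2*r1/(r1+r2))) = 1418.32 m/s
Total dV = 3542 m/s

3542 m/s


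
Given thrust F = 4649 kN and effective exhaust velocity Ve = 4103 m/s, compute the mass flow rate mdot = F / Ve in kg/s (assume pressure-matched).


mdot = F / Ve = 4649000 / 4103 = 1133.1 kg/s

1133.1 kg/s


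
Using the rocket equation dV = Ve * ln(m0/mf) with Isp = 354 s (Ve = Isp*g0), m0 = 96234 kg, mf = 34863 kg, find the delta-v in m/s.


Ve = 354 * 9.81 = 3472.74 m/s
dV = 3472.74 * ln(96234/34863) = 3526 m/s

3526 m/s


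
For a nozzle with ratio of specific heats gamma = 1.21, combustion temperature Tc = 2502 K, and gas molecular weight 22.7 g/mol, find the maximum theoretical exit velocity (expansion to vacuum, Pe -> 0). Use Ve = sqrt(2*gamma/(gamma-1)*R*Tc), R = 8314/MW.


R = 8314 / 22.7 = 366.26 J/(kg.K)
Ve = sqrt(2 * 1.21 / (1.21 - 1) * 366.26 * 2502) = 3250 m/s

3250 m/s


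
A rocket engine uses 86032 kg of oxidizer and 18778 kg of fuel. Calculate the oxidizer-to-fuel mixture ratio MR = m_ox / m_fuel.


MR = 86032 / 18778 = 4.58

4.58


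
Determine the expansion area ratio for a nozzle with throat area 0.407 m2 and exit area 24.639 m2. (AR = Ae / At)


AR = 24.639 / 0.407 = 60.5

60.5


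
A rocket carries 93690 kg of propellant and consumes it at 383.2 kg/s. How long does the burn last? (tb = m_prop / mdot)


tb = 93690 / 383.2 = 244.5 s

244.5 s


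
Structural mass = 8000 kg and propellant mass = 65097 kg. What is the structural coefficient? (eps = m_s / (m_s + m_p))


eps = 8000 / (8000 + 65097) = 0.1094

0.1094


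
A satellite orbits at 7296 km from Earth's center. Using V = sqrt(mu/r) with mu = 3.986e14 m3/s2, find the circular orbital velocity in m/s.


V = sqrt(3.986e14 / 7296000) = 7391 m/s

7391 m/s


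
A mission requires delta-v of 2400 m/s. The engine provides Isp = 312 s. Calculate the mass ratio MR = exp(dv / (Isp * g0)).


Ve = 312 * 9.81 = 3060.72 m/s
MR = exp(2400 / 3060.72) = 2.19

2.19


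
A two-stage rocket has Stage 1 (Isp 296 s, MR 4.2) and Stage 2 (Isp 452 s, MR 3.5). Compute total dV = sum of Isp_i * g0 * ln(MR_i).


dV1 = 296 * 9.81 * ln(4.2) = 4167.1 m/s
dV2 = 452 * 9.81 * ln(3.5) = 5554.9 m/s
Total dV = 4167.1 + 5554.9 = 9722.0 m/s ~ 9722 m/s

9722 m/s


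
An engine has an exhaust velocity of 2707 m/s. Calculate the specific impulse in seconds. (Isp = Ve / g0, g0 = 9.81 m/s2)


Isp = Ve / g0 = 2707 / 9.81 = 275.9 s

275.9 s


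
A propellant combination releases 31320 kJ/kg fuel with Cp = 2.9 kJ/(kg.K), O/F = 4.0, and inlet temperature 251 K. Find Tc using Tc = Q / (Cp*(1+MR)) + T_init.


Tc = 31320 / (2.9 * (1 + 4.0)) + 251 = 2411 K

2411 K


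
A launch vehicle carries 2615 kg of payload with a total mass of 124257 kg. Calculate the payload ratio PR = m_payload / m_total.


PR = 2615 / 124257 = 0.021

0.021


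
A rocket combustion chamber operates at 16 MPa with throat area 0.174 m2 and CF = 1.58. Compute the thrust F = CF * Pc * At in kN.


F = 1.58 * 16e6 * 0.174 = 4.3987e+06 N = 4398.7 kN

4398.7 kN


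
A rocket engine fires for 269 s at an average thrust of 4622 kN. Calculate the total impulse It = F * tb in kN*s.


It = 4622 * 269 = 1243318 kN*s

1243318 kN*s


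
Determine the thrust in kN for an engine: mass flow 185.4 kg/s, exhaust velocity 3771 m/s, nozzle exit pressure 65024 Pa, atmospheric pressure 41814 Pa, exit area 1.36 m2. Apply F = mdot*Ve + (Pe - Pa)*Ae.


F = 185.4 * 3771 + (65024 - 41814) * 1.36 = 730709.0 N = 730.7 kN

730.7 kN


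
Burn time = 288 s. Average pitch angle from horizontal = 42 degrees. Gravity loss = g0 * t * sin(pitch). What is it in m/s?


GL = 9.81 * 288 * sin(42 deg) = 1890 m/s

1890 m/s


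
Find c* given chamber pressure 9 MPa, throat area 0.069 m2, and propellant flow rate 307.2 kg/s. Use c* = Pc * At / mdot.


c* = 9e6 * 0.069 / 307.2 = 2021 m/s

2021 m/s


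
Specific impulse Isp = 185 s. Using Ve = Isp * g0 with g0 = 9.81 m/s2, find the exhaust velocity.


Ve = Isp * g0 = 185 * 9.81 = 1814.9 m/s

1814.9 m/s


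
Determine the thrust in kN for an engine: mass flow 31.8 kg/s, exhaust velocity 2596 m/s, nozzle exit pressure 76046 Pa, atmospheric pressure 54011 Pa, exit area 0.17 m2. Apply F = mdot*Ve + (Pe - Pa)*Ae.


F = 31.8 * 2596 + (76046 - 54011) * 0.17 = 86299.0 N = 86.3 kN

86.3 kN


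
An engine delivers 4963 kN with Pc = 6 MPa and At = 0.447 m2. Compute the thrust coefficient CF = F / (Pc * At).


CF = 4963000 / (6e6 * 0.447) = 1.85

1.85


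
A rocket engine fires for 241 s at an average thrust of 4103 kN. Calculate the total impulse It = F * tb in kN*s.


It = 4103 * 241 = 988823 kN*s

988823 kN*s


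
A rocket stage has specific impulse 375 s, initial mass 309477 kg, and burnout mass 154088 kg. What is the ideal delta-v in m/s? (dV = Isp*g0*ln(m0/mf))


Ve = 375 * 9.81 = 3678.75 m/s
dV = 3678.75 * ln(309477/154088) = 2565 m/s

2565 m/s


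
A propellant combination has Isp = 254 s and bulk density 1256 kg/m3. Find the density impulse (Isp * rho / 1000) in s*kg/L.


rho*Isp = 254 * 1256 / 1000 = 319 s*kg/L

319 s*kg/L


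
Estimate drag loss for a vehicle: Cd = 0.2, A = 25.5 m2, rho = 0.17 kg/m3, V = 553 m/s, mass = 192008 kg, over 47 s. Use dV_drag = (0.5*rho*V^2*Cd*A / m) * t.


D = 0.5 * 0.17 * 553^2 * 0.2 * 25.5 = 132568.2 N
a = 132568.2 / 192008 = 0.6904 m/s2
dV = 0.6904 * 47 = 32.5 m/s

32.5 m/s


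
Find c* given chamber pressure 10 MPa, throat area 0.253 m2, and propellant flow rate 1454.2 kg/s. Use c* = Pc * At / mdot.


c* = 10e6 * 0.253 / 1454.2 = 1740 m/s

1740 m/s


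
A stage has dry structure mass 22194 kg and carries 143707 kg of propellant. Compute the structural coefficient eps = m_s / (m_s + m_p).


eps = 22194 / (22194 + 143707) = 0.1338

0.1338


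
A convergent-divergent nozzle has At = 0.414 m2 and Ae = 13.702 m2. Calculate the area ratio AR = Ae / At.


AR = 13.702 / 0.414 = 33.1

33.1


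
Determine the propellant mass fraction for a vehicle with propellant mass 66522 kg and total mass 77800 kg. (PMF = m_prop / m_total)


PMF = 66522 / 77800 = 0.855

0.855


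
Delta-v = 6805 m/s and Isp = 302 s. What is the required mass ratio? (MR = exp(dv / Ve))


Ve = 302 * 9.81 = 2962.62 m/s
MR = exp(6805 / 2962.62) = 9.944

9.944


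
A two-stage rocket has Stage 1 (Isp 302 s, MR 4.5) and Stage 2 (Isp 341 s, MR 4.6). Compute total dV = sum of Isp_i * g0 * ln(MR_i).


dV1 = 302 * 9.81 * ln(4.5) = 4456.0 m/s
dV2 = 341 * 9.81 * ln(4.6) = 5105.0 m/s
Total dV = 4456.0 + 5105.0 = 9561.0 m/s ~ 9561 m/s

9561 m/s


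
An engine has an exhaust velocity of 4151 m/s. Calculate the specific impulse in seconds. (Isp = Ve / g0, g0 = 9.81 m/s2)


Isp = Ve / g0 = 4151 / 9.81 = 423.1 s

423.1 s


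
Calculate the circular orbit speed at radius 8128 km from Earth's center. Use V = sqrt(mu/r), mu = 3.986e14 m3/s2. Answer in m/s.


V = sqrt(3.986e14 / 8128000) = 7003 m/s

7003 m/s


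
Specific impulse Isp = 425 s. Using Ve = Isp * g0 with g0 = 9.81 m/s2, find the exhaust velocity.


Ve = Isp * g0 = 425 * 9.81 = 4169.2 m/s

4169.2 m/s


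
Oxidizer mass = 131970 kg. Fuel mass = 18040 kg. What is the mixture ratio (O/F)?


MR = 131970 / 18040 = 7.32

7.32
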